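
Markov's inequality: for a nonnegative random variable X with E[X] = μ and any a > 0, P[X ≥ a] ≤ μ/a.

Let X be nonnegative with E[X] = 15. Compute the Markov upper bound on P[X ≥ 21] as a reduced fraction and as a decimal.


μ = E[X] = 15, a = 21.
Markov: P[X ≥ 21] ≤ μ/a = (15)/21 = 5/7.
Numerically: ≈ 0.71429.
(Since a = 21 > μ = 15.00000, the bound 5/7 is < 1 and informative.)

P[X ≥ 21] ≤ 5/7 ≈ 0.71429.


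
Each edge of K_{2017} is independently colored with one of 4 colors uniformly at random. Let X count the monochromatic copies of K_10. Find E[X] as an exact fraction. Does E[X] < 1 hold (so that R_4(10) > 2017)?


E[X] = C(2017, 10) · 4^{1 − 45} = 300324964434452596180990448 · 4^{−44} = 300324964434452596180990448/309485009821345068724781056.
As a reduced fraction: E[X] = 18770310277153287261311903/19342813113834066795298816 ≈ 0.97040.
Is E[X] < 1? YES.
Since E[X] < 1, there exists a 4-coloring of K_{2017} with no monochromatic K_10; hence R_4(10) > 2017.

E[X] = 18770310277153287261311903/19342813113834066795298816 ≈ 0.97040; E[X] < 1, so R_4(10) > 2017.


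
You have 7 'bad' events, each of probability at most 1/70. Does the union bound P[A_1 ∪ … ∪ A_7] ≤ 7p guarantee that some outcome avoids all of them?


Union bound: P[∪_{i=1}^{7} A_i] ≤ Σ_i P[A_i] ≤ 7·p = 7·(1/70) = 1/10.
Numerically: 1/10 ≈ 0.100000.
Is 1/10 < 1? YES.
Since P[∪ A_i] ≤ 1/10 < 1, the complement has P[∩ A_i^c] ≥ 1 − 1/10 = 9/10 > 0, so some outcome avoids every A_i.

7·p = 1/10 ≈ 0.100000; existence CERTIFIED by the union bound.


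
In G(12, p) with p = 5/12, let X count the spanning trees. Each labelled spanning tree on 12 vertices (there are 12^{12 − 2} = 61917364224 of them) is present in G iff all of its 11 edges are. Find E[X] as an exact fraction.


K_12 has 12^{12 − 2} = 61917364224 labelled spanning trees.
For each such spanning tree H, let X_H = 1 if all 11 edges of H are present in G. Then P[X_H = 1] = p^{11} = (5/12)^{11} = 48828125/743008370688.
Summing the indicators: E[X] = Σ_H E[X_H] = 61917364224 · p^{11} = 61917364224 · 48828125/743008370688 = 48828125/12.
Numerically: E[X] ≈ 4.069e+06.

E[X] = 61917364224 · (5/12)^{11} = 48828125/12 ≈ 4.069e+06.


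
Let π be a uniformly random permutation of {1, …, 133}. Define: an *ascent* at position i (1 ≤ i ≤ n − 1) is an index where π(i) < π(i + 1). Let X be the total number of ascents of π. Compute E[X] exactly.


Write X = Σ X_I over i = 1, …, 132, with X_I the indicator of one ascent.
There are 132 indicators.
For each fixed i, the pair (π(i), π(i+1)) is a uniformly random ordered pair of distinct values from {1, …, 133}; by symmetry P[π(i) < π(i+1)] = 1/2.
By linearity: E[X] = 132 · (1/2) = (133 − 1) · (1/2) = 66 ≈ 66.000.

E[X] = 66 = 66.000.


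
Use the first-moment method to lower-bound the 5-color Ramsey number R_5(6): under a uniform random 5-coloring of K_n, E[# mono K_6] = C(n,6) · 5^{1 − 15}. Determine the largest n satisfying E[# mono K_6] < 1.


We need C(n, 6) · 5^{1 − 15} < 1, i.e. C(n, 6) < 5^{15 − 1} = 6103515625.
Check values of n near the boundary:
  n = 124: C(124, 6) = 4465475476; 4465475476 < 6103515625? YES
  n = 125: C(125, 6) = 4690625500; 4690625500 < 6103515625? YES
  n = 126: C(126, 6) = 4925156775; 4925156775 < 6103515625? YES
  n = 127: C(127, 6) = 5169379425; 5169379425 < 6103515625? YES
  n = 128: C(128, 6) = 5423611200; 5423611200 < 6103515625? YES
  n = 129: C(129, 6) = 5688177600; 5688177600 < 6103515625? YES
  n = 130: C(130, 6) = 5963412000; 5963412000 < 6103515625? YES
  n = 131: C(131, 6) = 6249655776; 6249655776 < 6103515625? NO
  n = 132: C(132, 6) = 6547258432; 6547258432 < 6103515625? NO
  n = 133: C(133, 6) = 6856577728; 6856577728 < 6103515625? NO
The largest n with C(n, 6) < 6103515625 is n = 130 (where E[X] = 47707296/48828125 ≈ 0.9770454). Hence R_5(6) > 130, i.e. R_5(6) ≥ 131.

Largest n = 130; hence R_5(6) > 130.


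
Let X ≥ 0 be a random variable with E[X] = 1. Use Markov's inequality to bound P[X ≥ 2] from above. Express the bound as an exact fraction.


μ = E[X] = 1, a = 2.
Markov: P[X ≥ 2] ≤ μ/a = (1)/2 = 1/2.
Numerically: ≈ 0.500.
(Since a = 2 > μ = 1.000, the bound 1/2 is < 1 and informative.)

P[X ≥ 2] ≤ 1/2 ≈ 0.500.


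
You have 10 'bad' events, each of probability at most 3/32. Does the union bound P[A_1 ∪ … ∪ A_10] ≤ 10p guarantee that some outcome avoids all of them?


Union bound: P[∪_{i=1}^{10} A_i] ≤ Σ_i P[A_i] ≤ 10·p = 10·(3/32) = 15/16.
Numerically: 15/16 ≈ 0.93750.
Is 15/16 < 1? YES.
Since P[∪ A_i] ≤ 15/16 < 1, the complement has P[∩ A_i^c] ≥ 1 − 15/16 = 1/16 > 0, so some outcome avoids every A_i.

10·p = 15/16 ≈ 0.93750; existence CERTIFIED by the union bound.


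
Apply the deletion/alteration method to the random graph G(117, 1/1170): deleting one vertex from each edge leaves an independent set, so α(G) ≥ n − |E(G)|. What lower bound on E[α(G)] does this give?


E[|E(G)|] = C(117, 2)·p = 6786 · (1/1170) = 29/5.
E[α(G)] ≥ n − E[|E(G)|] = 117 − 29/5 = 556/5.
Numerically: ≈ 111.2000.
(This is only a lower bound; the true E[α(G)] may be larger.)

E[α(G)] ≥ 556/5 ≈ 111.2000.


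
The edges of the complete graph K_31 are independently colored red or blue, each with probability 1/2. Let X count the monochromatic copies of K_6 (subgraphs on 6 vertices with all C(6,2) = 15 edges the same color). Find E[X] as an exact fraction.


Let X = Σ_S X_S over the C(31, 6) = 736281 subsets S of size 6, where X_S = 1 if the K_6 on S is monochromatic.
For a fixed S, the K_6 on S has C(6, 2) = 15 edges. P[all 15 edges red] = (1/2)^15, and likewise for blue, so P[monochromatic] = 2·(1/2)^15 = 2^{1 − 15} = 1/16384.
By linearity: E[X] = C(31, 6) · 2^{1 − 15} = 736281 · 1/16384 = 736281/16384.
Numerically: E[X] ≈ 44.939026.

E[X] = C(31,6)·2^(1−C(6,2)) = 736281/16384 ≈ 44.939026.


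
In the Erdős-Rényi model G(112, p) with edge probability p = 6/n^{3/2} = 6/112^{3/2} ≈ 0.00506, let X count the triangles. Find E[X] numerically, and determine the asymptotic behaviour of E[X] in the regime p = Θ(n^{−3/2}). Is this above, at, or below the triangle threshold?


Number of potential triangles: C(112, 3) = 227920.
Each occurs with probability p³ ≈ (0.00506)³ ≈ 1.29710e-07.
By linearity: E[X] = C(112, 3)·p³ ≈ 227920 · 1.29710e-07 ≈ 0.030.
Since α = 3/2 > 1, p = c/n^{3/2} = o(1/n) is below the triangle threshold p ~ 1/n. Asymptotically E[X] ~ (c³/6)·n^{3(1−α)} = (6³/6)·n^{-1.5} → 0, so by Markov's inequality G has no triangles w.h.p.

E[X] ≈ 0.030; in regime p = Θ(1/n^{3/2}) E[X] tends to 0 (below the triangle threshold p ~ 1/n).


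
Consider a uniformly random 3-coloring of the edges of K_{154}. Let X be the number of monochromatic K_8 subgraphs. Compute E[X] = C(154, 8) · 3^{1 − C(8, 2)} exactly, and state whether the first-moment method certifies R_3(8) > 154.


E[X] = C(154, 8) · 3^{1 − 28} = 6521818990995 · 3^{−27} = 6521818990995/7625597484987.
As a reduced fraction: E[X] = 724646554555/847288609443 ≈ 0.85525.
Is E[X] < 1? YES.
Since E[X] < 1, there exists a 3-coloring of K_{154} with no monochromatic K_8; hence R_3(8) > 154.

E[X] = 724646554555/847288609443 ≈ 0.85525; E[X] < 1, so R_3(8) > 154.


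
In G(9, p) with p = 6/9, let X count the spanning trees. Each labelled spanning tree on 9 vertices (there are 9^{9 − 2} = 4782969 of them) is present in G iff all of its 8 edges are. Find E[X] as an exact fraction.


K_9 has 9^{9 − 2} = 4782969 labelled spanning trees.
For each such spanning tree H, let X_H = 1 if all 8 edges of H are present in G. Then P[X_H = 1] = p^{8} = (2/3)^{8} = 256/6561.
By linearity: E[X] = Σ_H E[X_H] = 4782969 · p^{8} = 4782969 · 256/6561 = 186624.
Numerically: E[X] ≈ 1.866e+05.

E[X] = 4782969 · (2/3)^{8} = 186624 ≈ 1.866e+05.


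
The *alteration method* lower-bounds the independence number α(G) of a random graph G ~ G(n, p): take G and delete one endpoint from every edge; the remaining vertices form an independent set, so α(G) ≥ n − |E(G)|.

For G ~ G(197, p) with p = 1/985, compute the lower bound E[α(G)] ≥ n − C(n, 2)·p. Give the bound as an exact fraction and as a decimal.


E[|E(G)|] = C(197, 2)·p = 19306 · (1/985) = 98/5.
E[α(G)] ≥ n − E[|E(G)|] = 197 − 98/5 = 887/5.
Numerically: ≈ 177.400.
(This is only a lower bound; the true E[α(G)] may be larger.)

E[α(G)] ≥ 887/5 ≈ 177.400.


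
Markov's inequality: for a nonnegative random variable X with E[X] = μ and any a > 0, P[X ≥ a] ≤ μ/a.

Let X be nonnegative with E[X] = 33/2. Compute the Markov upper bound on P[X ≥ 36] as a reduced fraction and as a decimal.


μ = E[X] = 33/2, a = 36.
Markov: P[X ≥ 36] ≤ μ/a = (33/2)/36 = 11/24.
Numerically: ≈ 0.458333.
(Since a = 36 > μ = 16.500000, the bound 11/24 is < 1 and informative.)

P[X ≥ 36] ≤ 11/24 ≈ 0.458333.


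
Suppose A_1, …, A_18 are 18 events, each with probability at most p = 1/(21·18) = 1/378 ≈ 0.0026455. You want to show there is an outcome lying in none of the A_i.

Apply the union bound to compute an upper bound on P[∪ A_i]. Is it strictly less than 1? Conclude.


Union bound: P[∪_{i=1}^{18} A_i] ≤ Σ_i P[A_i] ≤ 18·p = 18·(1/378) = 1/21.
Numerically: 1/21 ≈ 0.0476190.
Is 1/21 < 1? YES.
Since P[∪ A_i] ≤ 1/21 < 1, the complement has P[∩ A_i^c] ≥ 1 − 1/21 = 20/21 > 0, so some outcome avoids every A_i.

18·p = 1/21 ≈ 0.0476190; existence CERTIFIED by the union bound.


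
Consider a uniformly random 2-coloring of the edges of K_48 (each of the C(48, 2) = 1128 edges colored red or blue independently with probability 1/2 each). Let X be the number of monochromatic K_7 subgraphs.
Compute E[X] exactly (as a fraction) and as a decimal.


Let X = Σ_S X_S over the C(48, 7) = 73629072 subsets S of size 7, where X_S = 1 if the K_7 on S is monochromatic.
For a fixed S, the K_7 on S has C(7, 2) = 21 edges. P[all 21 edges red] = (1/2)^21, and likewise for blue, so P[monochromatic] = 2·(1/2)^21 = 2^{1 − 21} = 1/1048576.
By linearity of expectation: E[X] = C(48, 7) · 2^{1 − 21} = 73629072 · 1/1048576 = 4601817/65536.
Numerically: E[X] ≈ 70.218.

E[X] = C(48,7)·2^(1−C(7,2)) = 4601817/65536 ≈ 70.218.


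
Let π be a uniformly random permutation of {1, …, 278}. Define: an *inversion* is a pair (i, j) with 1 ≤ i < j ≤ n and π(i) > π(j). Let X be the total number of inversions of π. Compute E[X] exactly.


Write X = Σ X_I over the C(278, 2) = 38503 pairs i < j, with X_I the indicator of one inversion.
There are 38503 indicators.
For each fixed pair i < j, the values π(i) and π(j) are two distinct elements of {1, …, 278} in uniformly random order; by symmetry P[π(i) > π(j)] = 1/2.
By linearity: E[X] = 38503 · (1/2) = C(278, 2) · (1/2) = 38503/2 = 38503/2 ≈ 19251.500000.

E[X] = 38503/2 = 19251.500000.


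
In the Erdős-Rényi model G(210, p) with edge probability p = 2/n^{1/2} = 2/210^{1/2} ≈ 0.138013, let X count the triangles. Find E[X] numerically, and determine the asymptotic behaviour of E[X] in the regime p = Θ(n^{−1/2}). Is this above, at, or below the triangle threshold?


Number of potential triangles: C(210, 3) = 1521520.
Each occurs with probability p³ ≈ (0.138013)³ ≈ 2.62882118e-03.
By linearity: E[X] = C(210, 3)·p³ ≈ 1521520 · 2.62882118e-03 ≈ 3999.803999.
Since α = 1/2 < 1, p = c/n^{1/2} ≫ 1/n is above the triangle threshold p ~ 1/n. Asymptotically E[X] ~ (c³/6)·n^{3(1−α)} = (2³/6)·n^{1.5} → ∞; triangles are abundant w.h.p.

E[X] ≈ 3999.803999; in regime p = Θ(1/n^{1/2}) E[X] diverges (above the triangle threshold p ~ 1/n).


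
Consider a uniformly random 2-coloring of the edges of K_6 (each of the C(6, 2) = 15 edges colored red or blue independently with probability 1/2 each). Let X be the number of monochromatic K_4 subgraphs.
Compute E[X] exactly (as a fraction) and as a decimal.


Let X = Σ_S X_S over the C(6, 4) = 15 subsets S of size 4, where X_S = 1 if the K_4 on S is monochromatic.
For a fixed S, the K_4 on S has C(4, 2) = 6 edges. P[all 6 edges red] = (1/2)^6, and likewise for blue, so P[monochromatic] = 2·(1/2)^6 = 2^{1 − 6} = 1/32.
Summing: E[X] = C(6, 4) · 2^{1 − 6} = 15 · 1/32 = 15/32.
Numerically: E[X] ≈ 0.46875.

E[X] = C(6,4)·2^(1−C(4,2)) = 15/32 ≈ 0.46875.


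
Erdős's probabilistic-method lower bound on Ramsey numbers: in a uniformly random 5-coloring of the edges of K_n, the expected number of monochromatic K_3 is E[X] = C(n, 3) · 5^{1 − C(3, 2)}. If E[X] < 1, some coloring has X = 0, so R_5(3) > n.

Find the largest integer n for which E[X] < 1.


We need C(n, 3) · 5^{1 − 3} < 1, i.e. C(n, 3) < 5^{3 − 1} = 25.
Check values of n near the boundary:
  n = 4: C(4, 3) = 4; 4 < 25? YES
  n = 5: C(5, 3) = 10; 10 < 25? YES
  n = 6: C(6, 3) = 20; 20 < 25? YES
  n = 7: C(7, 3) = 35; 35 < 25? NO
  n = 8: C(8, 3) = 56; 56 < 25? NO
The largest n with C(n, 3) < 25 is n = 6 (where E[X] = 4/5 ≈ 0.800000). Hence R_5(3) > 6, i.e. R_5(3) ≥ 7.

Largest n = 6; hence R_5(3) > 6.


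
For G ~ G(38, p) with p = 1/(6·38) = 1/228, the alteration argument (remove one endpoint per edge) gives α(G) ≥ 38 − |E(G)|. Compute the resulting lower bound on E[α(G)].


E[|E(G)|] = C(38, 2)·p = 703 · (1/228) = 37/12.
E[α(G)] ≥ n − E[|E(G)|] = 38 − 37/12 = 419/12.
Numerically: ≈ 34.91667.
(This is only a lower bound; the true E[α(G)] may be larger.)

E[α(G)] ≥ 419/12 ≈ 34.91667.


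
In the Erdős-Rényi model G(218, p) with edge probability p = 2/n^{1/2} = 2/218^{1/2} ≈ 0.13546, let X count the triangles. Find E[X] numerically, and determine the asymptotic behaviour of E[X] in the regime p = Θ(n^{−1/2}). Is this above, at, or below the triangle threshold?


Number of potential triangles: C(218, 3) = 1703016.
Each occurs with probability p³ ≈ (0.13546)³ ≈ 2.4854512e-03.
By linearity: E[X] = C(218, 3)·p³ ≈ 1703016 · 2.4854512e-03 ≈ 4232.76322.
Since α = 1/2 < 1, p = c/n^{1/2} ≫ 1/n is above the triangle threshold p ~ 1/n. Asymptotically E[X] ~ (c³/6)·n^{3(1−α)} = (2³/6)·n^{1.5} → ∞; triangles are abundant w.h.p.

E[X] ≈ 4232.76322; in regime p = Θ(1/n^{1/2}) E[X] diverges (above the triangle threshold p ~ 1/n).


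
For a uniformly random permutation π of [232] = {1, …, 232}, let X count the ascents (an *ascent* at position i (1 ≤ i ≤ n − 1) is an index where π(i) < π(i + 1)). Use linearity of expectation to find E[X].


Write X = Σ X_I over i = 1, …, 231, with X_I the indicator of one ascent.
There are 231 indicators.
For each fixed i, the pair (π(i), π(i+1)) is a uniformly random ordered pair of distinct values from {1, …, 232}; by symmetry P[π(i) < π(i+1)] = 1/2.
By linearity: E[X] = 231 · (1/2) = (232 − 1) · (1/2) = 231/2 ≈ 115.500000.

E[X] = 231/2 = 115.500000.


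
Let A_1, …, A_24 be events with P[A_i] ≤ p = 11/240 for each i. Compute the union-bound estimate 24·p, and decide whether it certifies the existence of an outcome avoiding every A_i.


Union bound: P[∪_{i=1}^{24} A_i] ≤ Σ_i P[A_i] ≤ 24·p = 24·(11/240) = 11/10.
Numerically: 11/10 ≈ 1.1000000.
Is 11/10 < 1? NO.
Since the bound 11/10 is ≥ 1, the union bound is uninformative here; it does NOT by itself certify existence.

24·p = 11/10 ≈ 1.1000000; existence NOT certified by the union bound.


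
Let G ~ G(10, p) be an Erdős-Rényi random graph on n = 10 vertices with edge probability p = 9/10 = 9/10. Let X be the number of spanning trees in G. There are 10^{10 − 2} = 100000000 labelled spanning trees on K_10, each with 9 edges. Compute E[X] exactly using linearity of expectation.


K_10 has 10^{10 − 2} = 100000000 labelled spanning trees.
For each such spanning tree H, let X_H = 1 if all 9 edges of H are present in G. Then P[X_H = 1] = p^{9} = (9/10)^{9} = 387420489/1000000000.
By linearity of expectation: E[X] = Σ_H E[X_H] = 100000000 · p^{9} = 100000000 · 387420489/1000000000 = 387420489/10.
Numerically: E[X] ≈ 3.8742e+07.

E[X] = 100000000 · (9/10)^{9} = 387420489/10 ≈ 3.8742e+07.


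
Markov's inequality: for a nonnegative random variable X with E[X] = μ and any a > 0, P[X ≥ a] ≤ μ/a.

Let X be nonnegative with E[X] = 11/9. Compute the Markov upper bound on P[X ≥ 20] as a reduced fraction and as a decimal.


μ = E[X] = 11/9, a = 20.
Markov: P[X ≥ 20] ≤ μ/a = (11/9)/20 = 11/180.
Numerically: ≈ 0.06111.
(Since a = 20 > μ = 1.22222, the bound 11/180 is < 1 and informative.)

P[X ≥ 20] ≤ 11/180 ≈ 0.06111.


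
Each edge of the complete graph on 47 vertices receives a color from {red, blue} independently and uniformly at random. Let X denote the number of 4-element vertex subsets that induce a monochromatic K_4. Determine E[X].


Let X = Σ_S X_S over the C(47, 4) = 178365 subsets S of size 4, where X_S = 1 if the K_4 on S is monochromatic.
For a fixed S, the K_4 on S has C(4, 2) = 6 edges. P[all 6 edges red] = (1/2)^6, and likewise for blue, so P[monochromatic] = 2·(1/2)^6 = 2^{1 − 6} = 1/32.
By linearity of expectation: E[X] = C(47, 4) · 2^{1 − 6} = 178365 · 1/32 = 178365/32.
Numerically: E[X] ≈ 5573.9062.

E[X] = C(47,4)·2^(1−C(4,2)) = 178365/32 ≈ 5573.9062.


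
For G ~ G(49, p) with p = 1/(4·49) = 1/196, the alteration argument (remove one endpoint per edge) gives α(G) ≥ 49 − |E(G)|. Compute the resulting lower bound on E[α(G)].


E[|E(G)|] = C(49, 2)·p = 1176 · (1/196) = 6.
E[α(G)] ≥ n − E[|E(G)|] = 49 − 6 = 43.
Numerically: ≈ 43.0000.
(This is only a lower bound; the true E[α(G)] may be larger.)

E[α(G)] ≥ 43 ≈ 43.0000.


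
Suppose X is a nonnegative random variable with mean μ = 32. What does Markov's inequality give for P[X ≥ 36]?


μ = E[X] = 32, a = 36.
Markov: P[X ≥ 36] ≤ μ/a = (32)/36 = 8/9.
Numerically: ≈ 0.8889.
(Since a = 36 > μ = 32.0000, the bound 8/9 is < 1 and informative.)

P[X ≥ 36] ≤ 8/9 ≈ 0.8889.


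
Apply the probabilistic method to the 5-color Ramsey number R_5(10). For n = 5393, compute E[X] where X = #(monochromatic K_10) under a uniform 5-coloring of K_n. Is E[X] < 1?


E[X] = C(5393, 10) · 5^{1 − 45} = 5687418968154238267170642278008 · 5^{−44} = 5687418968154238267170642278008/5684341886080801486968994140625.
As a reduced fraction: E[X] = 5687418968154238267170642278008/5684341886080801486968994140625 ≈ 1.00054.
Is E[X] < 1? NO.
Since E[X] ≥ 1, the first-moment bound is inconclusive at n = 5393; it does NOT by itself certify R_5(10) > 5393.

E[X] = 5687418968154238267170642278008/5684341886080801486968994140625 ≈ 1.00054; E[X] ≥ 1; first-moment method inconclusive here.


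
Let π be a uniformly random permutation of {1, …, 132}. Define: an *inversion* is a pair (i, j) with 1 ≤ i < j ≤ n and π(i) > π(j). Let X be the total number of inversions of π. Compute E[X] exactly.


Write X = Σ X_I over the C(132, 2) = 8646 pairs i < j, with X_I the indicator of one inversion.
There are 8646 indicators.
For each fixed pair i < j, the values π(i) and π(j) are two distinct elements of {1, …, 132} in uniformly random order; by symmetry P[π(i) > π(j)] = 1/2.
By linearity: E[X] = 8646 · (1/2) = C(132, 2) · (1/2) = 8646/2 = 4323 ≈ 4323.00000.

E[X] = 4323 = 4323.00000.


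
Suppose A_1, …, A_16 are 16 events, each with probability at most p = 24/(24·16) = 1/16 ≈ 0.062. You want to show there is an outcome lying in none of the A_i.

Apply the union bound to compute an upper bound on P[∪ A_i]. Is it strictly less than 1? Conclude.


Union bound: P[∪_{i=1}^{16} A_i] ≤ Σ_i P[A_i] ≤ 16·p = 16·(1/16) = 1.
Numerically: 1 ≈ 1.000.
Is 1 < 1? NO.
Since the bound 1 is ≥ 1, the union bound is uninformative here; it does NOT by itself certify existence.

16·p = 1 ≈ 1.000; existence NOT certified by the union bound.


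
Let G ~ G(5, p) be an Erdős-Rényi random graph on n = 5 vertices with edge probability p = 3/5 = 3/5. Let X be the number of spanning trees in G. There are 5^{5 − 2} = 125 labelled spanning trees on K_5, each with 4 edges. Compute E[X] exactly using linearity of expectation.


K_5 has 5^{5 − 2} = 125 labelled spanning trees.
For each such spanning tree H, let X_H = 1 if all 4 edges of H are present in G. Then P[X_H = 1] = p^{4} = (3/5)^{4} = 81/625.
Summing the indicators: E[X] = Σ_H E[X_H] = 125 · p^{4} = 125 · 81/625 = 81/5.
Numerically: E[X] ≈ 16.2.

E[X] = 125 · (3/5)^{4} = 81/5 ≈ 16.2.


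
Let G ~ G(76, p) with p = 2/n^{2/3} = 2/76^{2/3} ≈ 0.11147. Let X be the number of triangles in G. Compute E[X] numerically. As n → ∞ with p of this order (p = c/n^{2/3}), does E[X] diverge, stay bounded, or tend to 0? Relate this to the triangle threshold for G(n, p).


Number of potential triangles: C(76, 3) = 70300.
Each occurs with probability p³ ≈ (0.11147)³ ≈ 1.3850416e-03.
By linearity: E[X] = C(76, 3)·p³ ≈ 70300 · 1.3850416e-03 ≈ 97.36842.
Since α = 2/3 < 1, p = c/n^{2/3} ≫ 1/n is above the triangle threshold p ~ 1/n. Asymptotically E[X] ~ (c³/6)·n^{3(1−α)} = (2³/6)·n^{1} → ∞; triangles are abundant w.h.p.

E[X] ≈ 97.36842; in regime p = Θ(1/n^{2/3}) E[X] diverges (above the triangle threshold p ~ 1/n).


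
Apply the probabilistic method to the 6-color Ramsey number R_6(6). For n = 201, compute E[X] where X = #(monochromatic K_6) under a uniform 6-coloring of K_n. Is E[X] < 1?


E[X] = C(201, 6) · 6^{1 − 15} = 84944276340 · 6^{−14} = 84944276340/78364164096.
As a reduced fraction: E[X] = 7078689695/6530347008 ≈ 1.0840.
Is E[X] < 1? NO.
Since E[X] ≥ 1, the first-moment bound is inconclusive at n = 201; it does NOT by itself certify R_6(6) > 201.

E[X] = 7078689695/6530347008 ≈ 1.0840; E[X] ≥ 1; first-moment method inconclusive here.


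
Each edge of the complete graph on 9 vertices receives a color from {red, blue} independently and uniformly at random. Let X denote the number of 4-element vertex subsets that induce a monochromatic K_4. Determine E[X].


Let X = Σ_S X_S over the C(9, 4) = 126 subsets S of size 4, where X_S = 1 if the K_4 on S is monochromatic.
For a fixed S, the K_4 on S has C(4, 2) = 6 edges. P[all 6 edges red] = (1/2)^6, and likewise for blue, so P[monochromatic] = 2·(1/2)^6 = 2^{1 − 6} = 1/32.
By linearity of expectation: E[X] = C(9, 4) · 2^{1 − 6} = 126 · 1/32 = 63/16.
Numerically: E[X] ≈ 3.9375.

E[X] = C(9,4)·2^(1−C(4,2)) = 63/16 ≈ 3.9375.


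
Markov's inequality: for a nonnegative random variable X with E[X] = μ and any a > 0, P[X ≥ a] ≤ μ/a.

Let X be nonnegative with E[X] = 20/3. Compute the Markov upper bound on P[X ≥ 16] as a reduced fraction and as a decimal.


μ = E[X] = 20/3, a = 16.
Markov: P[X ≥ 16] ≤ μ/a = (20/3)/16 = 5/12.
Numerically: ≈ 0.416667.
(Since a = 16 > μ = 6.666667, the bound 5/12 is < 1 and informative.)

P[X ≥ 16] ≤ 5/12 ≈ 0.416667.


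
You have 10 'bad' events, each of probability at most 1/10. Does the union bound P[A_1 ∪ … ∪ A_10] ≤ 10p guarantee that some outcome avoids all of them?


Union bound: P[∪_{i=1}^{10} A_i] ≤ Σ_i P[A_i] ≤ 10·p = 10·(1/10) = 1.
Numerically: 1 ≈ 1.000.
Is 1 < 1? NO.
Since the bound 1 is ≥ 1, the union bound is uninformative here; it does NOT by itself certify existence.

10·p = 1 ≈ 1.000; existence NOT certified by the union bound.


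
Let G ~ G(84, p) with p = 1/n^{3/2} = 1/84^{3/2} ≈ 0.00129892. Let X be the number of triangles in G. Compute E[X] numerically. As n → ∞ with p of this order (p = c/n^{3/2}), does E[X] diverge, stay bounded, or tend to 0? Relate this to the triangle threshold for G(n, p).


Number of potential triangles: C(84, 3) = 95284.
Each occurs with probability p³ ≈ (0.00129892)³ ≈ 2.19150877e-09.
By linearity: E[X] = C(84, 3)·p³ ≈ 95284 · 2.19150877e-09 ≈ 0.000209.
Since α = 3/2 > 1, p = c/n^{3/2} = o(1/n) is below the triangle threshold p ~ 1/n. Asymptotically E[X] ~ (c³/6)·n^{3(1−α)} = (1³/6)·n^{-1.5} → 0, so by Markov's inequality G has no triangles w.h.p.

E[X] ≈ 0.000209; in regime p = Θ(1/n^{3/2}) E[X] tends to 0 (below the triangle threshold p ~ 1/n).


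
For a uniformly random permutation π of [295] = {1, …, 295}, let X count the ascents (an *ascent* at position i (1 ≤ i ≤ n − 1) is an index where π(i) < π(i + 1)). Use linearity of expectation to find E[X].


Write X = Σ X_I over i = 1, …, 294, with X_I the indicator of one ascent.
There are 294 indicators.
For each fixed i, the pair (π(i), π(i+1)) is a uniformly random ordered pair of distinct values from {1, …, 295}; by symmetry P[π(i) < π(i+1)] = 1/2.
By linearity: E[X] = 294 · (1/2) = (295 − 1) · (1/2) = 147 ≈ 147.00000.

E[X] = 147 = 147.00000.


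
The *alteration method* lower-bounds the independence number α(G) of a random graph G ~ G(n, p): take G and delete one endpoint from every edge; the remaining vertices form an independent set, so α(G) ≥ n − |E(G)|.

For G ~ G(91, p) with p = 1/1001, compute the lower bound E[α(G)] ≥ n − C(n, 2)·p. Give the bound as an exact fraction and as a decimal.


E[|E(G)|] = C(91, 2)·p = 4095 · (1/1001) = 45/11.
E[α(G)] ≥ n − E[|E(G)|] = 91 − 45/11 = 956/11.
Numerically: ≈ 86.909.
(This is only a lower bound; the true E[α(G)] may be larger.)

E[α(G)] ≥ 956/11 ≈ 86.909.


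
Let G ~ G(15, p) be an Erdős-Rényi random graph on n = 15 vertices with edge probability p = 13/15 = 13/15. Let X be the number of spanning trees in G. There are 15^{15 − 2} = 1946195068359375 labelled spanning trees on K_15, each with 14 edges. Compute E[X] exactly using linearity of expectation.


K_15 has 15^{15 − 2} = 1946195068359375 labelled spanning trees.
For each such spanning tree H, let X_H = 1 if all 14 edges of H are present in G. Then P[X_H = 1] = p^{14} = (13/15)^{14} = 3937376385699289/29192926025390625.
By linearity of expectation: E[X] = Σ_H E[X_H] = 1946195068359375 · p^{14} = 1946195068359375 · 3937376385699289/29192926025390625 = 3937376385699289/15.
Numerically: E[X] ≈ 2.6249e+14.

E[X] = 1946195068359375 · (13/15)^{14} = 3937376385699289/15 ≈ 2.6249e+14.


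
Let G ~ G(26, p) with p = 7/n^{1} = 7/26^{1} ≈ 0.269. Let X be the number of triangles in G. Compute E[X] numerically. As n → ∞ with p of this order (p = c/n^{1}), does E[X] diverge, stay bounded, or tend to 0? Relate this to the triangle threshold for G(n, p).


Number of potential triangles: C(26, 3) = 2600.
Each occurs with probability p³ ≈ (0.269)³ ≈ 1.95152e-02.
By linearity: E[X] = C(26, 3)·p³ ≈ 2600 · 1.95152e-02 ≈ 50.740.
Here α = 1, so p = 7/n is exactly at the triangle threshold p ~ 1/n. Asymptotically E[X] → c³/6 = 7³/6 = 343/6 ≈ 57.167, a bounded constant. In this regime the triangle count is asymptotically Poisson(c³/6).

E[X] ≈ 50.740; in regime p = Θ(1/n^{1}) E[X] stays bounded (at the triangle threshold p ~ 1/n).


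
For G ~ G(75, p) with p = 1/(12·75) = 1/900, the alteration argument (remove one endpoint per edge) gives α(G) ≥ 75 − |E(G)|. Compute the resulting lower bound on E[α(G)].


E[|E(G)|] = C(75, 2)·p = 2775 · (1/900) = 37/12.
E[α(G)] ≥ n − E[|E(G)|] = 75 − 37/12 = 863/12.
Numerically: ≈ 71.916667.
(This is only a lower bound; the true E[α(G)] may be larger.)

E[α(G)] ≥ 863/12 ≈ 71.916667.


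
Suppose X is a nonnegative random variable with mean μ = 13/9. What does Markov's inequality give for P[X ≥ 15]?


μ = E[X] = 13/9, a = 15.
Markov: P[X ≥ 15] ≤ μ/a = (13/9)/15 = 13/135.
Numerically: ≈ 0.0963.
(Since a = 15 > μ = 1.4444, the bound 13/135 is < 1 and informative.)

P[X ≥ 15] ≤ 13/135 ≈ 0.0963.


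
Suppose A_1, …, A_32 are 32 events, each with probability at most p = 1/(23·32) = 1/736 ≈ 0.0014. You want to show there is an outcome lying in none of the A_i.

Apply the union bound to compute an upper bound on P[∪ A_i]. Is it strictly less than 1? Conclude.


Union bound: P[∪_{i=1}^{32} A_i] ≤ Σ_i P[A_i] ≤ 32·p = 32·(1/736) = 1/23.
Numerically: 1/23 ≈ 0.0435.
Is 1/23 < 1? YES.
Since P[∪ A_i] ≤ 1/23 < 1, the complement has P[∩ A_i^c] ≥ 1 − 1/23 = 22/23 > 0, so some outcome avoids every A_i.

32·p = 1/23 ≈ 0.0435; existence CERTIFIED by the union bound.


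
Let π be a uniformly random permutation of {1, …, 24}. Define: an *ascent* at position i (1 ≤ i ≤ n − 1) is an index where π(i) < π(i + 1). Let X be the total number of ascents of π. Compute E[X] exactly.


Write X = Σ X_I over i = 1, …, 23, with X_I the indicator of one ascent.
There are 23 indicators.
For each fixed i, the pair (π(i), π(i+1)) is a uniformly random ordered pair of distinct values from {1, …, 24}; by symmetry P[π(i) < π(i+1)] = 1/2.
By linearity: E[X] = 23 · (1/2) = (24 − 1) · (1/2) = 23/2 ≈ 11.5000.

E[X] = 23/2 = 11.5000.


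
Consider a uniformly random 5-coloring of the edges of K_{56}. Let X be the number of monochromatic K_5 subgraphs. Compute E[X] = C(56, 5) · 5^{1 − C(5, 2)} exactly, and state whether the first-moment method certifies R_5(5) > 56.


E[X] = C(56, 5) · 5^{1 − 10} = 3819816 · 5^{−9} = 3819816/1953125.
As a reduced fraction: E[X] = 3819816/1953125 ≈ 1.95575.
Is E[X] < 1? NO.
Since E[X] ≥ 1, the first-moment bound is inconclusive at n = 56; it does NOT by itself certify R_5(5) > 56.

E[X] = 3819816/1953125 ≈ 1.95575; E[X] ≥ 1; first-moment method inconclusive here.


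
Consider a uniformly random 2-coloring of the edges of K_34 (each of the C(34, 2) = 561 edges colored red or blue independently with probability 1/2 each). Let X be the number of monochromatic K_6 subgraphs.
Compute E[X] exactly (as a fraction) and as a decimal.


Let X = Σ_S X_S over the C(34, 6) = 1344904 subsets S of size 6, where X_S = 1 if the K_6 on S is monochromatic.
For a fixed S, the K_6 on S has C(6, 2) = 15 edges. P[all 15 edges red] = (1/2)^15, and likewise for blue, so P[monochromatic] = 2·(1/2)^15 = 2^{1 − 15} = 1/16384.
By linearity: E[X] = C(34, 6) · 2^{1 − 15} = 1344904 · 1/16384 = 168113/2048.
Numerically: E[X] ≈ 82.0864.

E[X] = C(34,6)·2^(1−C(6,2)) = 168113/2048 ≈ 82.0864.


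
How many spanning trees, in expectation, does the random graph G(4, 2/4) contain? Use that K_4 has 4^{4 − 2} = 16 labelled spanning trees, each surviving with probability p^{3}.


K_4 has 4^{4 − 2} = 16 labelled spanning trees.
For each such spanning tree H, let X_H = 1 if all 3 edges of H are present in G. Then P[X_H = 1] = p^{3} = (1/2)^{3} = 1/8.
By linearity of expectation: E[X] = Σ_H E[X_H] = 16 · p^{3} = 16 · 1/8 = 2.
Numerically: E[X] ≈ 2.

E[X] = 16 · (1/2)^{3} = 2 ≈ 2.


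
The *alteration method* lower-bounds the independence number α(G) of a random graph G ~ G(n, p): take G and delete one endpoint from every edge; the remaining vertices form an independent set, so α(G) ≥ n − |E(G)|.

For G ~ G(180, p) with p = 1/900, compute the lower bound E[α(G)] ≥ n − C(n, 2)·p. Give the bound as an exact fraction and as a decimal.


E[|E(G)|] = C(180, 2)·p = 16110 · (1/900) = 179/10.
E[α(G)] ≥ n − E[|E(G)|] = 180 − 179/10 = 1621/10.
Numerically: ≈ 162.100000.
(This is only a lower bound; the true E[α(G)] may be larger.)

E[α(G)] ≥ 1621/10 ≈ 162.100000.


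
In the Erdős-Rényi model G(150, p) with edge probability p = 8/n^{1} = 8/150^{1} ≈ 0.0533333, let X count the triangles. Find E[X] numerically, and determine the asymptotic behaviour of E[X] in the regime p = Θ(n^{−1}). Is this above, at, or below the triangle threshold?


Number of potential triangles: C(150, 3) = 551300.
Each occurs with probability p³ ≈ (0.0533333)³ ≈ 1.51703704e-04.
By linearity: E[X] = C(150, 3)·p³ ≈ 551300 · 1.51703704e-04 ≈ 83.634252.
Here α = 1, so p = 8/n is exactly at the triangle threshold p ~ 1/n. Asymptotically E[X] → c³/6 = 8³/6 = 256/3 ≈ 85.333333, a bounded constant. In this regime the triangle count is asymptotically Poisson(c³/6).

E[X] ≈ 83.634252; in regime p = Θ(1/n^{1}) E[X] stays bounded (at the triangle threshold p ~ 1/n).


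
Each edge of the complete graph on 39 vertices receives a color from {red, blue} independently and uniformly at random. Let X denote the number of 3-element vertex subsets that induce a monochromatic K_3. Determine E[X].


Let X = Σ_S X_S over the C(39, 3) = 9139 subsets S of size 3, where X_S = 1 if the K_3 on S is monochromatic.
For a fixed S, the K_3 on S has C(3, 2) = 3 edges. P[all 3 edges red] = (1/2)^3, and likewise for blue, so P[monochromatic] = 2·(1/2)^3 = 2^{1 − 3} = 1/4.
By linearity: E[X] = C(39, 3) · 2^{1 − 3} = 9139 · 1/4 = 9139/4.
Numerically: E[X] ≈ 2284.7500.

E[X] = C(39,3)·2^(1−C(3,2)) = 9139/4 ≈ 2284.7500.


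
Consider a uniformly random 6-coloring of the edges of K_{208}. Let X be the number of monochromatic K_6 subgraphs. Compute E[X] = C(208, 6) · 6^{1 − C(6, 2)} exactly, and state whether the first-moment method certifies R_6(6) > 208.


E[X] = C(208, 6) · 6^{1 − 15} = 104579959848 · 6^{−14} = 104579959848/78364164096.
As a reduced fraction: E[X] = 4357498327/3265173504 ≈ 1.334538.
Is E[X] < 1? NO.
Since E[X] ≥ 1, the first-moment bound is inconclusive at n = 208; it does NOT by itself certify R_6(6) > 208.

E[X] = 4357498327/3265173504 ≈ 1.334538; E[X] ≥ 1; first-moment method inconclusive here.


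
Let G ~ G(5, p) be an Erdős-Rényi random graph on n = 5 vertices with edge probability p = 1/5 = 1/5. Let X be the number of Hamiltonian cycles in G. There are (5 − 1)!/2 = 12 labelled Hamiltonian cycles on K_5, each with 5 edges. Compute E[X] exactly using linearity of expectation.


K_5 has (5 − 1)!/2 = 12 labelled Hamiltonian cycles.
For each such Hamiltonian cycle H, let X_H = 1 if all 5 edges of H are present in G. Then P[X_H = 1] = p^{5} = (1/5)^{5} = 1/3125.
Summing the indicators: E[X] = Σ_H E[X_H] = 12 · p^{5} = 12 · 1/3125 = 12/3125.
Numerically: E[X] ≈ 0.00384.

E[X] = 12 · (1/5)^{5} = 12/3125 ≈ 0.00384.


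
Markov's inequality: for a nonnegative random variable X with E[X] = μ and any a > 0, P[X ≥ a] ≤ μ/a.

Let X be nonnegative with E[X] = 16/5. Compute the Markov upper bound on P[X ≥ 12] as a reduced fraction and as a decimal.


μ = E[X] = 16/5, a = 12.
Markov: P[X ≥ 12] ≤ μ/a = (16/5)/12 = 4/15.
Numerically: ≈ 0.267.
(Since a = 12 > μ = 3.200, the bound 4/15 is < 1 and informative.)

P[X ≥ 12] ≤ 4/15 ≈ 0.267.


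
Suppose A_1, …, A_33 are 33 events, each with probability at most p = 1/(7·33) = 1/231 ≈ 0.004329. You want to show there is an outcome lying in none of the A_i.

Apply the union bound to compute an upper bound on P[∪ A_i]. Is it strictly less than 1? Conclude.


Union bound: P[∪_{i=1}^{33} A_i] ≤ Σ_i P[A_i] ≤ 33·p = 33·(1/231) = 1/7.
Numerically: 1/7 ≈ 0.142857.
Is 1/7 < 1? YES.
Since P[∪ A_i] ≤ 1/7 < 1, the complement has P[∩ A_i^c] ≥ 1 − 1/7 = 6/7 > 0, so some outcome avoids every A_i.

33·p = 1/7 ≈ 0.142857; existence CERTIFIED by the union bound.


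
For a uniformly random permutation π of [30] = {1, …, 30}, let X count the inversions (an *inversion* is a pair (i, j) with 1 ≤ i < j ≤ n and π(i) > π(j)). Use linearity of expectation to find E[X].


Write X = Σ X_I over the C(30, 2) = 435 pairs i < j, with X_I the indicator of one inversion.
There are 435 indicators.
For each fixed pair i < j, the values π(i) and π(j) are two distinct elements of {1, …, 30} in uniformly random order; by symmetry P[π(i) > π(j)] = 1/2.
By linearity: E[X] = 435 · (1/2) = C(30, 2) · (1/2) = 435/2 = 435/2 ≈ 217.5000.

E[X] = 435/2 = 217.5000.


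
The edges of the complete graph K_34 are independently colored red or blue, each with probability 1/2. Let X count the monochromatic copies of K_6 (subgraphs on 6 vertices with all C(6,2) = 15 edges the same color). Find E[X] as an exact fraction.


Let X = Σ_S X_S over the C(34, 6) = 1344904 subsets S of size 6, where X_S = 1 if the K_6 on S is monochromatic.
For a fixed S, the K_6 on S has C(6, 2) = 15 edges. P[all 15 edges red] = (1/2)^15, and likewise for blue, so P[monochromatic] = 2·(1/2)^15 = 2^{1 − 15} = 1/16384.
Summing: E[X] = C(34, 6) · 2^{1 − 15} = 1344904 · 1/16384 = 168113/2048.
Numerically: E[X] ≈ 82.086.

E[X] = C(34,6)·2^(1−C(6,2)) = 168113/2048 ≈ 82.086.


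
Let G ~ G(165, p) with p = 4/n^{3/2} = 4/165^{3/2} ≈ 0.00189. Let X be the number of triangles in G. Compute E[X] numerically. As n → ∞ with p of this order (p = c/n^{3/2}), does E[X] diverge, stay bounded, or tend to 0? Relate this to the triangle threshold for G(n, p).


Number of potential triangles: C(165, 3) = 735130.
Each occurs with probability p³ ≈ (0.00189)³ ≈ 6.72206e-09.
By linearity: E[X] = C(165, 3)·p³ ≈ 735130 · 6.72206e-09 ≈ 0.005.
Since α = 3/2 > 1, p = c/n^{3/2} = o(1/n) is below the triangle threshold p ~ 1/n. Asymptotically E[X] ~ (c³/6)·n^{3(1−α)} = (4³/6)·n^{-1.5} → 0, so by Markov's inequality G has no triangles w.h.p.

E[X] ≈ 0.005; in regime p = Θ(1/n^{3/2}) E[X] tends to 0 (below the triangle threshold p ~ 1/n).


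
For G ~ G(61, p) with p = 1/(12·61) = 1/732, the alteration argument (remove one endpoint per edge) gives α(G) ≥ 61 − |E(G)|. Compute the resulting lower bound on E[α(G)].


E[|E(G)|] = C(61, 2)·p = 1830 · (1/732) = 5/2.
E[α(G)] ≥ n − E[|E(G)|] = 61 − 5/2 = 117/2.
Numerically: ≈ 58.500.
(This is only a lower bound; the true E[α(G)] may be larger.)

E[α(G)] ≥ 117/2 ≈ 58.500.


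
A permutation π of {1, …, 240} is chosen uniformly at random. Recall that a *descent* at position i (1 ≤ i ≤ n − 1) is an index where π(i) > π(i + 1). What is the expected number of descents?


Write X = Σ X_I over i = 1, …, 239, with X_I the indicator of one descent.
There are 239 indicators.
For each fixed i, the pair (π(i), π(i+1)) is a uniformly random ordered pair of distinct values from {1, …, 240}; by symmetry P[π(i) > π(i+1)] = 1/2.
By linearity: E[X] = 239 · (1/2) = (240 − 1) · (1/2) = 239/2 ≈ 119.500000.

E[X] = 239/2 = 119.500000.


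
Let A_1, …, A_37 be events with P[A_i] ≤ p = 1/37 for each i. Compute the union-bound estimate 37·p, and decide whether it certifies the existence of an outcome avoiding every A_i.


Union bound: P[∪_{i=1}^{37} A_i] ≤ Σ_i P[A_i] ≤ 37·p = 37·(1/37) = 1.
Numerically: 1 ≈ 1.0000000.
Is 1 < 1? NO.
Since the bound 1 is ≥ 1, the union bound is uninformative here; it does NOT by itself certify existence.

37·p = 1 ≈ 1.0000000; existence NOT certified by the union bound.


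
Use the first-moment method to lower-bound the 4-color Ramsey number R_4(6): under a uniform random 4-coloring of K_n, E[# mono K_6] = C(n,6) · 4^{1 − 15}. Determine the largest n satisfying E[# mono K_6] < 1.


We need C(n, 6) · 4^{1 − 15} < 1, i.e. C(n, 6) < 4^{15 − 1} = 268435456.
Check values of n near the boundary:
  n = 76: C(76, 6) = 218618940; 218618940 < 268435456? YES
  n = 77: C(77, 6) = 237093780; 237093780 < 268435456? YES
  n = 78: C(78, 6) = 256851595; 256851595 < 268435456? YES
  n = 79: C(79, 6) = 277962685; 277962685 < 268435456? NO
The largest n with C(n, 6) < 268435456 is n = 78 (where E[X] = 256851595/268435456 ≈ 0.95685). Hence R_4(6) > 78, i.e. R_4(6) ≥ 79.

Largest n = 78; hence R_4(6) > 78.


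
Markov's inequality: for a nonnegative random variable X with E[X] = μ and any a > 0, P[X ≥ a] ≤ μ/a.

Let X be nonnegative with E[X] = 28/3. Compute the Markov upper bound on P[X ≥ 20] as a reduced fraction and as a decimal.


μ = E[X] = 28/3, a = 20.
Markov: P[X ≥ 20] ≤ μ/a = (28/3)/20 = 7/15.
Numerically: ≈ 0.4667.
(Since a = 20 > μ = 9.3333, the bound 7/15 is < 1 and informative.)

P[X ≥ 20] ≤ 7/15 ≈ 0.4667.


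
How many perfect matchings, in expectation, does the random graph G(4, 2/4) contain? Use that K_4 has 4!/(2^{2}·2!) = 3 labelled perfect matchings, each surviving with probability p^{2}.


K_4 has 4!/(2^{2}·2!) = 3 labelled perfect matchings.
For each such perfect matching H, let X_H = 1 if all 2 edges of H are present in G. Then P[X_H = 1] = p^{2} = (1/2)^{2} = 1/4.
By linearity: E[X] = Σ_H E[X_H] = 3 · p^{2} = 3 · 1/4 = 3/4.
Numerically: E[X] ≈ 0.75.

E[X] = 3 · (1/2)^{2} = 3/4 ≈ 0.75.
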